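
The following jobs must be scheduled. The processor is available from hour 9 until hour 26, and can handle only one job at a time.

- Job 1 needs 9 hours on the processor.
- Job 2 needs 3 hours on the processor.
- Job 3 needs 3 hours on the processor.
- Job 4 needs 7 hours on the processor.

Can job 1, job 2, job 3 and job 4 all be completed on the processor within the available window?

No

The processor window is 26 − 9 = 17 hours.
Running back to back, the jobs need 9 + 3 + 3 + 7 = 22 hours on the processor.
Since 22 > 17, they cannot all fit.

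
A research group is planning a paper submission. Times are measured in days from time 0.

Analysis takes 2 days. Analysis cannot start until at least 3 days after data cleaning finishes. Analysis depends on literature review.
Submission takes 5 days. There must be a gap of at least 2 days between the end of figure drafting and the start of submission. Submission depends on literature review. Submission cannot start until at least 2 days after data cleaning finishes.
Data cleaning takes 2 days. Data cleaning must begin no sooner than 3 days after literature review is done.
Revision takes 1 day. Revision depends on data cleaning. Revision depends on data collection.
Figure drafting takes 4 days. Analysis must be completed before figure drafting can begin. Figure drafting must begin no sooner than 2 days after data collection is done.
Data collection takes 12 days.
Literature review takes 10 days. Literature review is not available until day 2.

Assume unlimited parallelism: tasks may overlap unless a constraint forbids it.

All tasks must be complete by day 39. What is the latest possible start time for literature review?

Nothing follows submission; the deadline of day 39 is its only limit. It must start by 39 − 5 = day 34.
Since submission (must start by day 34, minus 2-day gap → day 32) depends on it, figure drafting must finish by day 32. Backing off its 4-day duration gives a latest start of day 28.
Analysis has to be done before figure drafting (must start by day 28). That means finishing by day 28, i.e. starting by 28 − 2 = day 26.
Nothing follows revision; the deadline of day 39 is its only limit. It must start by 39 − 1 = day 38.
Data cleaning feeds analysis (must start by day 26, minus 3-day gap → day 23); revision (must start by day 38); submission (must start by day 34, minus 2-day gap → day 32). Taking the minimum, data cleaning must finish by day 23 and start by 23 − 2 = day 21.
Literature review must finish in time for data cleaning (must start by day 21, minus 3-day gap → day 18); analysis (must start by day 26); submission (must start by day 34). The tightest is day 18, so literature review must start by 18 − 10 = day 8.

8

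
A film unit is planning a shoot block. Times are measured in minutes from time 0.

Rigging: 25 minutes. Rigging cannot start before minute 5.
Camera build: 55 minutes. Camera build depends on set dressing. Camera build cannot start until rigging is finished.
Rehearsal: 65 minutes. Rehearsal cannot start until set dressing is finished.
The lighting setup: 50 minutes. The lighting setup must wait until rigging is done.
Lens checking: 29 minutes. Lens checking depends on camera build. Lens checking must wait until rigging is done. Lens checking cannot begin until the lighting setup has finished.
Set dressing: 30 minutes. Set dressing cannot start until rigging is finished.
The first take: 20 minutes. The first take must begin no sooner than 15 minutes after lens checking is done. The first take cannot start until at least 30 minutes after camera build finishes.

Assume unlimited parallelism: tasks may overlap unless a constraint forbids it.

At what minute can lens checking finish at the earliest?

Rigging waits on its own release at minute 5, so it starts at minute 5 and finishes at 5 + 25 = minute 30.
After rigging (finishes minute 30), the lighting setup can start at minute 30 and finishes at minute 80.
Set dressing waits on rigging (finishes minute 30), so it starts at minute 30 and finishes at 30 + 30 = minute 60.
Camera build cannot start until set dressing (finishes minute 60); rigging (finishes minute 30). The controlling bound is minute 60, so camera build finishes at 60 + 55 = minute 115.
For lens checking: camera build (finishes minute 115); rigging (finishes minute 30); the lighting setup (finishes minute 80). Taking the maximum gives a start of minute 115, and it finishes at 115 + 29 = minute 144.

144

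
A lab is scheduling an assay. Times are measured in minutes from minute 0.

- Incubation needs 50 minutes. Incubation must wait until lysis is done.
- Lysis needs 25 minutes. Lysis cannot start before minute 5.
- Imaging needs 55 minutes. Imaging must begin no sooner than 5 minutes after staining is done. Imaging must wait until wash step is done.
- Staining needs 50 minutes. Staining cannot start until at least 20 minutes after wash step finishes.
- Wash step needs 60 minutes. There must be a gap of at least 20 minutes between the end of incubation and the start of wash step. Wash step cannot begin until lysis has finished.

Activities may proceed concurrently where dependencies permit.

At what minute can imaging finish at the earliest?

290

Lysis waits on its own release at minute 5, so it starts at minute 5 and finishes at 5 + 25 = minute 30.
Incubation cannot begin until lysis (finishes minute 30). It runs from minute 30 to 30 + 50 = minute 80.
For wash step: incubation (finishes minute 80, plus 20-minute gap → minute 100); lysis (finishes minute 30). Taking the maximum gives a start of minute 100, and it finishes at 100 + 60 = minute 160.
Staining cannot begin until wash step (finishes minute 160, plus 20-minute gap → minute 180). It runs from minute 180 to 180 + 50 = minute 230.
Imaging has to wait for staining (finishes minute 230, plus 5-minute gap → minute 235); wash step (finishes minute 160). The latest of these is minute 235, so imaging runs minute 235 to 235 + 55 = minute 290.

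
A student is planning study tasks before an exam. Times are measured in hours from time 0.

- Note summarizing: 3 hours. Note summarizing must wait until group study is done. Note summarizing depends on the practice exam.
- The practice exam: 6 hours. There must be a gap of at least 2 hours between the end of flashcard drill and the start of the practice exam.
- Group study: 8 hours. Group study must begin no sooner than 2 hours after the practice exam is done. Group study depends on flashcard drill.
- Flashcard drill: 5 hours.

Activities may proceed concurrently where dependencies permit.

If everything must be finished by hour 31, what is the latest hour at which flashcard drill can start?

To finish by hour 31, note summarizing (duration 3) must start no later than hour 28.
Group study must finish before note summarizing (must start by hour 28). With an 8-hour duration, group study must start by 28 − 8 = hour 20.
The practice exam must finish in time for group study (must start by hour 20, minus 2-hour gap → hour 18); note summarizing (must start by hour 28). The tightest is hour 18, so the practice exam must start by 18 − 6 = hour 12.
Flashcard drill feeds the practice exam (must start by hour 12, minus 2-hour gap → hour 10); group study (must start by hour 20). Taking the minimum, flashcard drill must finish by hour 10 and start by 10 − 5 = hour 5.

5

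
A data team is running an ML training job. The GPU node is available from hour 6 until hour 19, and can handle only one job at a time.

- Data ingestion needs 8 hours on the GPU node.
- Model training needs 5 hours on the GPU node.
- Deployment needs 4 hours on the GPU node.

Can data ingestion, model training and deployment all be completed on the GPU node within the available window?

The GPU node window is 19 − 6 = 13 hours.
Running back to back, the jobs need 8 + 5 + 4 = 17 hours on the GPU node.
Since 17 > 13, they cannot all fit.

No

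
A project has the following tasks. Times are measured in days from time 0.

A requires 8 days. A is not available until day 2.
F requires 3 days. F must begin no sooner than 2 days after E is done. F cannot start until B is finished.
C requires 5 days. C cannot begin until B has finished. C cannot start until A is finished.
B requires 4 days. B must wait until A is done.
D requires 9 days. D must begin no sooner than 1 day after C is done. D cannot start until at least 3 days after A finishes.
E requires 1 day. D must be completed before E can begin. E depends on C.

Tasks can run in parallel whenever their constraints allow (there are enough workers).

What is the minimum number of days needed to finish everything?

35

A waits on its own release at day 2, so it starts at day 2 and finishes at 2 + 8 = day 10.
After A (finishes day 10), B can start at day 10 and finishes at day 14.
C cannot start until B (finishes day 14); A (finishes day 10). The controlling bound is day 14, so C finishes at 14 + 5 = day 19.
D has to wait for C (finishes day 19, plus 1-day gap → day 20); A (finishes day 10, plus 3-day gap → day 13). The latest of these is day 20, so D runs day 20 to 20 + 9 = day 29.
E cannot start until D (finishes day 29); C (finishes day 19). The controlling bound is day 29, so E finishes at 29 + 1 = day 30.
F has to wait for E (finishes day 30, plus 2-day gap → day 32); B (finishes day 14). The latest of these is day 32, so F runs day 32 to 32 + 3 = day 35.
All tasks are finished once the last one completes. Finish times: A at 10, B at 14, C at 19, D at 29, E at 30, F at 35. The latest is day 35.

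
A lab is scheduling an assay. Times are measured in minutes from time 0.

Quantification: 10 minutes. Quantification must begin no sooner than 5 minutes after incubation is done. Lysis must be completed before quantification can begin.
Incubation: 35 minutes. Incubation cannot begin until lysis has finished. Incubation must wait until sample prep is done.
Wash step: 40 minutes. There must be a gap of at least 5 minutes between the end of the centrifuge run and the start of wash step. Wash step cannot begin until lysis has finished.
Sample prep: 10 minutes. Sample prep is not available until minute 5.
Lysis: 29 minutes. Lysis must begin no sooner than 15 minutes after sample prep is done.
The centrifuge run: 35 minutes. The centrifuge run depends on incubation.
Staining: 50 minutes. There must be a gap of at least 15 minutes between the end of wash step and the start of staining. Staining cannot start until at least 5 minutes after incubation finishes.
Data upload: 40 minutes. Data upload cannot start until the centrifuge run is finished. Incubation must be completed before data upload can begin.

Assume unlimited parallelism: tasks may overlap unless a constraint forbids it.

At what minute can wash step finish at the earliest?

174

Sample prep waits on its own release at minute 5, so it starts at minute 5 and finishes at 5 + 10 = minute 15.
Lysis cannot begin until sample prep (finishes minute 15, plus 15-minute gap → minute 30). It runs from minute 30 to 30 + 29 = minute 59.
For incubation: lysis (finishes minute 59); sample prep (finishes minute 15). Taking the maximum gives a start of minute 59, and it finishes at 59 + 35 = minute 94.
The centrifuge run cannot begin until incubation (finishes minute 94). It runs from minute 94 to 94 + 35 = minute 129.
For wash step: the centrifuge run (finishes minute 129, plus 5-minute gap → minute 134); lysis (finishes minute 59). Taking the maximum gives a start of minute 134, and it finishes at 134 + 40 = minute 174.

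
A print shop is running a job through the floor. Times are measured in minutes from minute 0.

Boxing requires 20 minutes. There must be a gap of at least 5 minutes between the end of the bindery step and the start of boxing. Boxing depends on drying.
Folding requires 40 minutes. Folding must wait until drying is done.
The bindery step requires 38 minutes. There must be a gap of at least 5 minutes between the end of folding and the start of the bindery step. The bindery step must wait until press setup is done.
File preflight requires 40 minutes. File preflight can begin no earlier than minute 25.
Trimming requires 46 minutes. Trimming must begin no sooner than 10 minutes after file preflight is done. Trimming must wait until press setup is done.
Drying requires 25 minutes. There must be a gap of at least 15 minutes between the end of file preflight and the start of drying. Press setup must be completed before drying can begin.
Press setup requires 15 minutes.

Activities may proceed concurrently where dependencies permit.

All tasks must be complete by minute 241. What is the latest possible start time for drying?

Nothing follows boxing; the deadline of minute 241 is its only limit. It must start by 241 − 20 = minute 221.
The bindery step must finish before boxing (must start by minute 221, minus 5-minute gap → minute 216). With a 38-minute duration, the bindery step must start by 216 − 38 = minute 178.
Folding feeds into the bindery step (must start by minute 178, minus 5-minute gap → minute 173); so folding must finish by minute 173 and therefore start by minute 133.
Drying feeds folding (must start by minute 133); boxing (must start by minute 221). Taking the minimum, drying must finish by minute 133 and start by 133 − 25 = minute 108.

108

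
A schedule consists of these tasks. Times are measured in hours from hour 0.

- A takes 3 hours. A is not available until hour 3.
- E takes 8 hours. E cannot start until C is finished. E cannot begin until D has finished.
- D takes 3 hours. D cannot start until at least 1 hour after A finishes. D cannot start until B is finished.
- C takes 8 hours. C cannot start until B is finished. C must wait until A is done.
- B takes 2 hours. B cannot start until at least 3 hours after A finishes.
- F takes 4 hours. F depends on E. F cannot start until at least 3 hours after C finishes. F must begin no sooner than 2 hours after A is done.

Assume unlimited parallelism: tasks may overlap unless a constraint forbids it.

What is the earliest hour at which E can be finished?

27

A waits on its own release at hour 3, so it starts at hour 3 and finishes at 3 + 3 = hour 6.
B cannot begin until A (finishes hour 6, plus 3-hour gap → hour 9). It runs from hour 9 to 9 + 2 = hour 11.
For D: A (finishes hour 6, plus 1-hour gap → hour 7); B (finishes hour 11). Taking the maximum gives a start of hour 11, and it finishes at 11 + 3 = hour 14.
C needs all of B (finishes hour 11); A (finishes hour 6). That puts its earliest start at hour 11; it finishes at 11 + 8 = hour 19.
For E: C (finishes hour 19); D (finishes hour 14). Taking the maximum gives a start of hour 19, and it finishes at 19 + 8 = hour 27.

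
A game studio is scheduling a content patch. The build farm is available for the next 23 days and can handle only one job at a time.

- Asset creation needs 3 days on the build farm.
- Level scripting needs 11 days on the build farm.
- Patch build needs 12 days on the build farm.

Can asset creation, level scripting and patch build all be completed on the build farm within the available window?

No

Running back to back, the jobs need 3 + 11 + 12 = 26 days on the build farm.
Since 26 > 23, they cannot all fit.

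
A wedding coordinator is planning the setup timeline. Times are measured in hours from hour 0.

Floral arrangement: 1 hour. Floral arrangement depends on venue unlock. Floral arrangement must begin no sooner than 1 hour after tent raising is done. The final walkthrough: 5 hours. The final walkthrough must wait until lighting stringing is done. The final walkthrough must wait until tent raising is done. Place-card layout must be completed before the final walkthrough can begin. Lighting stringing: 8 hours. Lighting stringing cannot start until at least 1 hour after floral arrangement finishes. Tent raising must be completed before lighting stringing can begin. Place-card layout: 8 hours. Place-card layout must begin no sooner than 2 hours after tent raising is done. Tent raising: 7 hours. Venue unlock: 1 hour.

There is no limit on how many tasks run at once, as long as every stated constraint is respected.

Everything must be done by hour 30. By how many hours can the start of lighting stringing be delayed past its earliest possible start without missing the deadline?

Tent raising can start immediately at hour 0; it finishes at hour 7.
Venue unlock has no prerequisites, so it starts at hour 0 and finishes at hour 1.
Floral arrangement has to wait for venue unlock (finishes hour 1); tent raising (finishes hour 7, plus 1-hour gap → hour 8). The latest of these is hour 8, so floral arrangement runs hour 8 to 8 + 1 = hour 9.
Lighting stringing has to wait for floral arrangement (finishes hour 9, plus 1-hour gap → hour 10); tent raising (finishes hour 7). The latest of these is hour 10, so lighting stringing runs hour 10 to 10 + 8 = hour 18.

Working backward from the deadline:
Nothing follows the final walkthrough; the deadline of hour 30 is its only limit. It must start by 30 − 5 = hour 25.
Lighting stringing has to be done before the final walkthrough (must start by hour 25). That means finishing by hour 25, i.e. starting by 25 − 8 = hour 17.
So lighting stringing can start as early as hour 10 and as late as hour 17, giving 17 − 10 = 7 hours of slack.

7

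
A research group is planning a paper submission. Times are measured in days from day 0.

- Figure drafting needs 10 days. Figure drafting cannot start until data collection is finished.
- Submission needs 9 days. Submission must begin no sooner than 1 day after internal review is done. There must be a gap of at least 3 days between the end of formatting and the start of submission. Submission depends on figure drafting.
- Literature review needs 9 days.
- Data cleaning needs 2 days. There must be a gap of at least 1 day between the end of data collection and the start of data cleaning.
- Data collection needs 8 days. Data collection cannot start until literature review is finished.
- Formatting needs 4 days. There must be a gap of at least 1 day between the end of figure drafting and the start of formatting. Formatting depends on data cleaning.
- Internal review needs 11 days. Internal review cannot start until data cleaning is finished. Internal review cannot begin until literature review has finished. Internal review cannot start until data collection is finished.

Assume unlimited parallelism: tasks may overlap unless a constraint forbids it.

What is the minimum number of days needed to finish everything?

Literature review has no prerequisites, so it starts at day 0 and finishes at day 9.
Data collection cannot begin until literature review (finishes day 9). It runs from day 9 to 9 + 8 = day 17.
After data collection (finishes day 17), figure drafting can start at day 17 and finishes at day 27.
Data cleaning cannot begin until data collection (finishes day 17, plus 1-day gap → day 18). It runs from day 18 to 18 + 2 = day 20.
For formatting: figure drafting (finishes day 27, plus 1-day gap → day 28); data cleaning (finishes day 20). Taking the maximum gives a start of day 28, and it finishes at 28 + 4 = day 32.
Internal review has to wait for data cleaning (finishes day 20); literature review (finishes day 9); data collection (finishes day 17). The latest of these is day 20, so internal review runs day 20 to 20 + 11 = day 31.
For submission: internal review (finishes day 31, plus 1-day gap → day 32); formatting (finishes day 32, plus 3-day gap → day 35); figure drafting (finishes day 27). Taking the maximum gives a start of day 35, and it finishes at 35 + 9 = day 44.
All tasks are finished once the last one completes. Finish times: Literature review at 9, Data collection at 17, Data cleaning at 20, Figure drafting at 27, Internal review at 31, Formatting at 32, Submission at 44. The latest is day 44.

44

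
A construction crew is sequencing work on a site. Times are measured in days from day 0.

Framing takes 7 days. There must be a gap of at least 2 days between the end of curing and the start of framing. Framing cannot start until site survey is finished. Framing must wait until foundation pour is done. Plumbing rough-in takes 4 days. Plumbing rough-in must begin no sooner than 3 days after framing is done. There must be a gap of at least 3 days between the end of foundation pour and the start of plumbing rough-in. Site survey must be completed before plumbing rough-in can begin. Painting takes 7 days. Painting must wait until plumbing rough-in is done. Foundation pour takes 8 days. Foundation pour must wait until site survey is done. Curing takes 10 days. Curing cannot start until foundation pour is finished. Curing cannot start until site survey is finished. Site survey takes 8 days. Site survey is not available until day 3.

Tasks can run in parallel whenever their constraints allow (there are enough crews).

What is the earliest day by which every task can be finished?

After its own release at day 3, site survey can start at day 3 and finishes at day 11.
Foundation pour cannot begin until site survey (finishes day 11). It runs from day 11 to 11 + 8 = day 19.
For curing: foundation pour (finishes day 19); site survey (finishes day 11). Taking the maximum gives a start of day 19, and it finishes at 19 + 10 = day 29.
Framing needs all of curing (finishes day 29, plus 2-day gap → day 31); site survey (finishes day 11); foundation pour (finishes day 19). That puts its earliest start at day 31; it finishes at 31 + 7 = day 38.
For plumbing rough-in: framing (finishes day 38, plus 3-day gap → day 41); foundation pour (finishes day 19, plus 3-day gap → day 22); site survey (finishes day 11). Taking the maximum gives a start of day 41, and it finishes at 41 + 4 = day 45.
Painting waits on plumbing rough-in (finishes day 45), so it starts at day 45 and finishes at 45 + 7 = day 52.
All tasks are finished once the last one completes. Finish times: Site survey at 11, Foundation pour at 19, Curing at 29, Framing at 38, Plumbing rough-in at 45, Painting at 52. The latest is day 52.

52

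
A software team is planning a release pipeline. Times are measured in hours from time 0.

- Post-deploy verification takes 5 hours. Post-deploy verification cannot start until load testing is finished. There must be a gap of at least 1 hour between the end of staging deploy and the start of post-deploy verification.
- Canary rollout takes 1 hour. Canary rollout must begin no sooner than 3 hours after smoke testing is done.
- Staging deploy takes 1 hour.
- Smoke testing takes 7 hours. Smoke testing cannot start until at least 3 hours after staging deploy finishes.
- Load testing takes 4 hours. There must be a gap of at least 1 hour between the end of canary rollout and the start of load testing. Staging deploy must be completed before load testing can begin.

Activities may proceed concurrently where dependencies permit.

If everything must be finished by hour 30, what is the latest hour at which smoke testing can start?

Post-deploy verification has no dependents, so it just needs to finish by hour 30. Starting by 30 − 5 = hour 25 achieves that.
Load testing has to be done before post-deploy verification (must start by hour 25). That means finishing by hour 25, i.e. starting by 25 − 4 = hour 21.
Canary rollout has to be done before load testing (must start by hour 21, minus 1-hour gap → hour 20). That means finishing by hour 20, i.e. starting by 20 − 1 = hour 19.
Smoke testing feeds into canary rollout (must start by hour 19, minus 3-hour gap → hour 16); so smoke testing must finish by hour 16 and therefore start by hour 9.

9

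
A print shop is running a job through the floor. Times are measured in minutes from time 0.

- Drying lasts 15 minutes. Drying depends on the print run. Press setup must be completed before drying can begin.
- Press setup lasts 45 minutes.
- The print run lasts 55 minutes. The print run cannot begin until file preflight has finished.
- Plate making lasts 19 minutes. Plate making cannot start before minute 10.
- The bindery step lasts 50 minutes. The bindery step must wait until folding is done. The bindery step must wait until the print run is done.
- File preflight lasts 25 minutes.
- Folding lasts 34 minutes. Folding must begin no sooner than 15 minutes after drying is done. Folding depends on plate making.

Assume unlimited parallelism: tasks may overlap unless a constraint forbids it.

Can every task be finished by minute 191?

No

Nothing blocks press setup, so it runs from minute 0 to minute 45.
Plate making waits on its own release at minute 10, so it starts at minute 10 and finishes at 10 + 19 = minute 29.
File preflight can start immediately at minute 0; it finishes at minute 25.
After file preflight (finishes minute 25), the print run can start at minute 25 and finishes at minute 80.
For drying: the print run (finishes minute 80); press setup (finishes minute 45). Taking the maximum gives a start of minute 80, and it finishes at 80 + 15 = minute 95.
Folding has to wait for drying (finishes minute 95, plus 15-minute gap → minute 110); plate making (finishes minute 29). The latest of these is minute 110, so folding runs minute 110 to 110 + 34 = minute 144.
The bindery step cannot start until folding (finishes minute 144); the print run (finishes minute 80). The controlling bound is minute 144, so the bindery step finishes at 144 + 50 = minute 194.
The earliest everything can be done is minute 194, which is after the deadline of 191, so it is not possible.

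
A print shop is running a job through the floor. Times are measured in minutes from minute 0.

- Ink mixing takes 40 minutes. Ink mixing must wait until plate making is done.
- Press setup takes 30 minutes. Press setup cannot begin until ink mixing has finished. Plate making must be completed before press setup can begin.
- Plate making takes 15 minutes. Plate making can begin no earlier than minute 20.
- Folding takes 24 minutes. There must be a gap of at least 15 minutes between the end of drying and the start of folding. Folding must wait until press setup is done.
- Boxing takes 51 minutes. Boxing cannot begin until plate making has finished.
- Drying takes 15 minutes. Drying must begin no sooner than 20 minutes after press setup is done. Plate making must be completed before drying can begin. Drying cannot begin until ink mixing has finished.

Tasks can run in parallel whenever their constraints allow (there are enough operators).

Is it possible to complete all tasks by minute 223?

Plate making waits on its own release at minute 20, so it starts at minute 20 and finishes at 20 + 15 = minute 35.
Boxing waits on plate making (finishes minute 35), so it starts at minute 35 and finishes at 35 + 51 = minute 86.
Ink mixing waits on plate making (finishes minute 35), so it starts at minute 35 and finishes at 35 + 40 = minute 75.
Press setup needs all of ink mixing (finishes minute 75); plate making (finishes minute 35). That puts its earliest start at minute 75; it finishes at 75 + 30 = minute 105.
Drying cannot start until press setup (finishes minute 105, plus 20-minute gap → minute 125); plate making (finishes minute 35); ink mixing (finishes minute 75). The controlling bound is minute 125, so drying finishes at 125 + 15 = minute 140.
For folding: drying (finishes minute 140, plus 15-minute gap → minute 155); press setup (finishes minute 105). Taking the maximum gives a start of minute 155, and it finishes at 155 + 24 = minute 179.
Every task is finished by minute 179, which is no later than the deadline of 223, so the schedule is feasible.

Yes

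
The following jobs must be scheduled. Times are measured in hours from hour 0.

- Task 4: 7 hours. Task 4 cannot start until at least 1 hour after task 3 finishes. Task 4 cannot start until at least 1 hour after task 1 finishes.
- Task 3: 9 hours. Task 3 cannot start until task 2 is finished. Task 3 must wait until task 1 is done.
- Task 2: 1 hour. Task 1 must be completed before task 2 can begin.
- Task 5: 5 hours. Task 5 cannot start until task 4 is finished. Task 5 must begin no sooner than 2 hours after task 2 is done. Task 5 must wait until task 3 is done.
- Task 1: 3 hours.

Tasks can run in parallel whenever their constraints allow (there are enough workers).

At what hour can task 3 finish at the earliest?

Task 1 has no prerequisites, so it starts at hour 0 and finishes at hour 3.
Task 2 cannot begin until task 1 (finishes hour 3). It runs from hour 3 to 3 + 1 = hour 4.
Task 3 cannot start until task 2 (finishes hour 4); task 1 (finishes hour 3). The controlling bound is hour 4, so task 3 finishes at 4 + 9 = hour 13.

13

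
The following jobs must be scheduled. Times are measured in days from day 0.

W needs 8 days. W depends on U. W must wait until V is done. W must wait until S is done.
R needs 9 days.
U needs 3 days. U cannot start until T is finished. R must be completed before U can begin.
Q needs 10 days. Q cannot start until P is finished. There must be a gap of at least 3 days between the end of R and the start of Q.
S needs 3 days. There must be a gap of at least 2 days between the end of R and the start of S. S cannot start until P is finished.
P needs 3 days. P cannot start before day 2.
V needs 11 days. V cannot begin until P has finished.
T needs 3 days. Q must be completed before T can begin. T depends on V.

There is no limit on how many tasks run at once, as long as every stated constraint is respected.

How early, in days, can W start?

28

Nothing blocks R, so it runs from day 0 to day 9.
After its own release at day 2, P can start at day 2 and finishes at day 5.
After P (finishes day 5), V can start at day 5 and finishes at day 16.
For S: R (finishes day 9, plus 2-day gap → day 11); P (finishes day 5). Taking the maximum gives a start of day 11, and it finishes at 11 + 3 = day 14.
For Q: P (finishes day 5); R (finishes day 9, plus 3-day gap → day 12). Taking the maximum gives a start of day 12, and it finishes at 12 + 10 = day 22.
T cannot start until Q (finishes day 22); V (finishes day 16). The controlling bound is day 22, so T finishes at 22 + 3 = day 25.
U needs all of T (finishes day 25); R (finishes day 9). That puts its earliest start at day 25; it finishes at 25 + 3 = day 28.
W waits on U (finishes day 28); V (finishes day 16); S (finishes day 14). The latest of these is day 28, which is the earliest W can start.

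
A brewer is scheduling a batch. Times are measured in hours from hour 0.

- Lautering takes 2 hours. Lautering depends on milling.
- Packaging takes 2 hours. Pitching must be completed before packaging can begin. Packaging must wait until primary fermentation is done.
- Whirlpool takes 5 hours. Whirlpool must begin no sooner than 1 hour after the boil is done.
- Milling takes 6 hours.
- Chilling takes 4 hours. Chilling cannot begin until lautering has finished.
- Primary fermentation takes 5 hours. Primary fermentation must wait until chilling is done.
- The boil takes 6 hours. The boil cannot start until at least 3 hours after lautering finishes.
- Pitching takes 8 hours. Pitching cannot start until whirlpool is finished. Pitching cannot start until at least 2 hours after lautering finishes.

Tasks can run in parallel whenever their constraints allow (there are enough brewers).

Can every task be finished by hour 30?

No

Milling can start immediately at hour 0; it finishes at hour 6.
Lautering cannot begin until milling (finishes hour 6). It runs from hour 6 to 6 + 2 = hour 8.
After lautering (finishes hour 8), chilling can start at hour 8 and finishes at hour 12.
Primary fermentation cannot begin until chilling (finishes hour 12). It runs from hour 12 to 12 + 5 = hour 17.
The boil waits on lautering (finishes hour 8, plus 3-hour gap → hour 11), so it starts at hour 11 and finishes at 11 + 6 = hour 17.
Whirlpool waits on the boil (finishes hour 17, plus 1-hour gap → hour 18), so it starts at hour 18 and finishes at 18 + 5 = hour 23.
Pitching has to wait for whirlpool (finishes hour 23); lautering (finishes hour 8, plus 2-hour gap → hour 10). The latest of these is hour 23, so pitching runs hour 23 to 23 + 8 = hour 31.
Packaging needs all of pitching (finishes hour 31); primary fermentation (finishes hour 17). That puts its earliest start at hour 31; it finishes at 31 + 2 = hour 33.
The earliest everything can be done is hour 33, which is after the deadline of 30, so it is not possible.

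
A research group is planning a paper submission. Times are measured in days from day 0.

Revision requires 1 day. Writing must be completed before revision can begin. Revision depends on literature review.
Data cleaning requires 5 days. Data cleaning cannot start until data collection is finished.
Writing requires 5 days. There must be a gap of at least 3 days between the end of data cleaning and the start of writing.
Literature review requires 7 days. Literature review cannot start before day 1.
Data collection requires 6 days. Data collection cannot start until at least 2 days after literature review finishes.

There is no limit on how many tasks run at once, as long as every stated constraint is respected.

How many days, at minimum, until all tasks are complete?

After its own release at day 1, literature review can start at day 1 and finishes at day 8.
Data collection cannot begin until literature review (finishes day 8, plus 2-day gap → day 10). It runs from day 10 to 10 + 6 = day 16.
Data cleaning cannot begin until data collection (finishes day 16). It runs from day 16 to 16 + 5 = day 21.
After data cleaning (finishes day 21, plus 3-day gap → day 24), writing can start at day 24 and finishes at day 29.
Revision cannot start until writing (finishes day 29); literature review (finishes day 8). The controlling bound is day 29, so revision finishes at 29 + 1 = day 30.
All tasks are finished once the last one completes. Finish times: Literature review at 8, Data collection at 16, Data cleaning at 21, Writing at 29, Revision at 30. The latest is day 30.

30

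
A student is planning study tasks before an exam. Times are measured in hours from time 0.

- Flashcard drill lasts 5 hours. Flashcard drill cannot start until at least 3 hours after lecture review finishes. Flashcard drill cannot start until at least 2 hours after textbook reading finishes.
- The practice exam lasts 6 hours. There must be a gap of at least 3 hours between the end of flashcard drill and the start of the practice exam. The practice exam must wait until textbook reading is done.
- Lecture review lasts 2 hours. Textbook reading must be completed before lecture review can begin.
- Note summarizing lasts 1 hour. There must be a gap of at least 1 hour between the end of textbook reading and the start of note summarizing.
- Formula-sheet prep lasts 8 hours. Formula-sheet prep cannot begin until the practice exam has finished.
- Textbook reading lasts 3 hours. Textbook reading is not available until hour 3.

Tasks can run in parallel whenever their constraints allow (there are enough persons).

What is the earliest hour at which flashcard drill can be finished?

16

After its own release at hour 3, textbook reading can start at hour 3 and finishes at hour 6.
Lecture review cannot begin until textbook reading (finishes hour 6). It runs from hour 6 to 6 + 2 = hour 8.
For flashcard drill: lecture review (finishes hour 8, plus 3-hour gap → hour 11); textbook reading (finishes hour 6, plus 2-hour gap → hour 8). Taking the maximum gives a start of hour 11, and it finishes at 11 + 5 = hour 16.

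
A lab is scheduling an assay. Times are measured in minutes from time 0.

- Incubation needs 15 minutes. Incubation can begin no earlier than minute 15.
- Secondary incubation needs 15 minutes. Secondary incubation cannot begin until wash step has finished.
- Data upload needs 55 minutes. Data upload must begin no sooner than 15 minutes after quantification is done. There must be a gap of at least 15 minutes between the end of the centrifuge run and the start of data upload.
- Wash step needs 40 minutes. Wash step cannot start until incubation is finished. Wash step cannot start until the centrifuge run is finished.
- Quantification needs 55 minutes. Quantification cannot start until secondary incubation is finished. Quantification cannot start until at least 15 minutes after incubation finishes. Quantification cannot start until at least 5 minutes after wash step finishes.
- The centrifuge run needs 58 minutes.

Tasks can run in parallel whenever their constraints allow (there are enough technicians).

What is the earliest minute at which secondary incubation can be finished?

113

Nothing blocks the centrifuge run, so it runs from minute 0 to minute 58.
After its own release at minute 15, incubation can start at minute 15 and finishes at minute 30.
Wash step needs all of incubation (finishes minute 30); the centrifuge run (finishes minute 58). That puts its earliest start at minute 58; it finishes at 58 + 40 = minute 98.
Secondary incubation waits on wash step (finishes minute 98), so it starts at minute 98 and finishes at 98 + 15 = minute 113.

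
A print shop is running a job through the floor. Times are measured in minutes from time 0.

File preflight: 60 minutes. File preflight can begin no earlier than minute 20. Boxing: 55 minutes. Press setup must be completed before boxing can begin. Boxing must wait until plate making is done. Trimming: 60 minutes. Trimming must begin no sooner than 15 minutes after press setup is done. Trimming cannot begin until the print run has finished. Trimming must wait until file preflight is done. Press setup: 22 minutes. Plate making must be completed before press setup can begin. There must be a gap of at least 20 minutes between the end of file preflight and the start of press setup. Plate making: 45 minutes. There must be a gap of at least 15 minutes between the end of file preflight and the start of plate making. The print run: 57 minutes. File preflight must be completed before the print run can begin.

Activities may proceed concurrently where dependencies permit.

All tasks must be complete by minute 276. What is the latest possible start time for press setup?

179

Nothing follows trimming; the deadline of minute 276 is its only limit. It must start by 276 − 60 = minute 216.
Boxing must finish by minute 276; it takes 55 minutes, so it must start by 276 − 55 = minute 221.
Press setup feeds trimming (must start by minute 216, minus 15-minute gap → minute 201); boxing (must start by minute 221). Taking the minimum, press setup must finish by minute 201 and start by 201 − 22 = minute 179.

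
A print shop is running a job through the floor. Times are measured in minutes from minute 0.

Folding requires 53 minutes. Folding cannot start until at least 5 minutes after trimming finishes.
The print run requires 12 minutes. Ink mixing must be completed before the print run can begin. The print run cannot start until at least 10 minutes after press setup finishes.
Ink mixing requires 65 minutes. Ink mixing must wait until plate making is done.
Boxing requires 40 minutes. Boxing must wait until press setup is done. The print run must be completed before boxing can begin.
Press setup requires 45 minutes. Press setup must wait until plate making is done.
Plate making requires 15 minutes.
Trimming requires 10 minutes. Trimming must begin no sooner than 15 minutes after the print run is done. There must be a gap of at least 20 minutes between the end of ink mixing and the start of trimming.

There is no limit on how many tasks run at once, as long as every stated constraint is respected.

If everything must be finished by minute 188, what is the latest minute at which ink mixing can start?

28

Folding has no dependents, so it just needs to finish by minute 188. Starting by 188 − 53 = minute 135 achieves that.
Since folding (must start by minute 135, minus 5-minute gap → minute 130) depends on it, trimming must finish by minute 130. Backing off its 10-minute duration gives a latest start of minute 120.
Boxing must finish by minute 188; it takes 40 minutes, so it must start by 188 − 40 = minute 148.
The print run has several dependents: trimming (must start by minute 120, minus 15-minute gap → minute 105); boxing (must start by minute 148). The earliest of those limits is minute 105, so the print run must start by 105 − 12 = minute 93.
Ink mixing has several dependents: the print run (must start by minute 93); trimming (must start by minute 120, minus 20-minute gap → minute 100). The earliest of those limits is minute 93, so ink mixing must start by 93 − 65 = minute 28.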